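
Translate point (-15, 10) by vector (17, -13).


Translation: (x+dx, y+dy) = (-15+17, 10+-13) = (2, -3)

(2, -3)


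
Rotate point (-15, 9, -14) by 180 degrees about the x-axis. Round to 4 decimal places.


x' = -15
y' = 9*cos(180) - -14*sin(180) = -9
z' = 9*sin(180) + -14*cos(180) = 14

(-15, -9, 14)


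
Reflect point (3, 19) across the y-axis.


Reflection across y-axis: (x, y) -> (-x, y)
(3, 19) -> (-3, 19)

(-3, 19)


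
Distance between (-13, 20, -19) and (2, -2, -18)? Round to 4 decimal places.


d = sqrt((2--13)^2 + (-2-20)^2 + (-18--19)^2) = 26.6458

26.6458


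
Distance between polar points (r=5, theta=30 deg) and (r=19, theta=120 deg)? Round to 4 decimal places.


d = sqrt(r1^2 + r2^2 - 2*r1*r2*cos(t2-t1))
d = sqrt(5^2 + 19^2 - 2*5*19*cos(120-30)) = 19.6469

19.6469


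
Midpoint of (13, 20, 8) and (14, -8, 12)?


Midpoint = ((13+14)/2, (20+-8)/2, (8+12)/2) = (13.5, 6, 10)

(13.5, 6, 10)


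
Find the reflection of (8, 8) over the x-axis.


Reflection across x-axis: (x, y) -> (x, -y)
(8, 8) -> (8, -8)

(8, -8)


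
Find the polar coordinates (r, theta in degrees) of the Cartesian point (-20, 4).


r = sqrt((-20)^2 + 4^2) = 20.3961
theta = atan2(4, -20) = 168.6901 degrees

r = 20.3961, theta = 168.6901 degrees


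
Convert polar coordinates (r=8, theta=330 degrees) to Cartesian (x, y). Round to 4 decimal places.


x = 8 * cos(330) = 6.9282
y = 8 * sin(330) = -4

(6.9282, -4)


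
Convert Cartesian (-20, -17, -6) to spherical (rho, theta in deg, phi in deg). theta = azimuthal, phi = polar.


rho = sqrt((-20)^2 + (-17)^2 + (-6)^2) = 26.9258
theta = atan2(-17, -20) = 220.3645 deg
phi = acos(-6/26.9258) = 102.8756 deg

rho = 26.9258, theta = 220.3645 deg, phi = 102.8756 deg


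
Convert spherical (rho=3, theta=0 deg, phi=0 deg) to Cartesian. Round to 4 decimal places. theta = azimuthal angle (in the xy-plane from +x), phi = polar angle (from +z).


x = 3 * sin(0) * cos(0) = 0
y = 3 * sin(0) * sin(0) = 0
z = 3 * cos(0) = 3

(0, 0, 3)


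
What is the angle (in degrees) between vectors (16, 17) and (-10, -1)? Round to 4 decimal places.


dot = 16*-10 + 17*-1 = -177
|u| = 23.3452, |v| = 10.0499
cos(angle) = -0.7544
angle = 138.9749 degrees

138.9749 degrees


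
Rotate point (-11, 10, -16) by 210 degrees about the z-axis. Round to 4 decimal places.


x' = -11*cos(210) - 10*sin(210) = 14.5263
y' = -11*sin(210) + 10*cos(210) = -3.1603
z' = -16

(14.5263, -3.1603, -16)


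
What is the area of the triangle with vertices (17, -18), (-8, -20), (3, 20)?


Area = |x1(y2-y3) + x2(y3-y1) + x3(y1-y2)| / 2
= |17*(-20-20) + -8*(20--18) + 3*(-18--20)| / 2
= 489

489


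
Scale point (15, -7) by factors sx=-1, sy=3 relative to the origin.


Scaling: (x*sx, y*sy) = (15*-1, -7*3) = (-15, -21)

(-15, -21)


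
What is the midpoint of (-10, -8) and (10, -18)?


Midpoint = ((-10+10)/2, (-8+-18)/2) = (0, -13)

(0, -13)


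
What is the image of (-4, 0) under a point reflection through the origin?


Reflection through origin: (x, y) -> (-x, -y)
(-4, 0) -> (4, 0)

(4, 0)


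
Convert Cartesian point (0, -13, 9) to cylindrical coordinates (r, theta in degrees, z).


r = sqrt(0^2 + (-13)^2) = 13
theta = atan2(-13, 0) = 270 deg
z = 9

r = 13, theta = 270 deg, z = 9


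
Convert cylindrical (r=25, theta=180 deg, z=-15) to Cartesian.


x = 25 * cos(180) = -25
y = 25 * sin(180) = 0
z = -15

(-25, 0, -15)


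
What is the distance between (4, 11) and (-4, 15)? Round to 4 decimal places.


d = sqrt((-4-4)^2 + (15-11)^2) = 8.9443

8.9443


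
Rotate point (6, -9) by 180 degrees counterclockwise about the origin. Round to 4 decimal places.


x' = 6*cos(180) - -9*sin(180) = -6
y' = 6*sin(180) + -9*cos(180) = 9

(-6, 9)


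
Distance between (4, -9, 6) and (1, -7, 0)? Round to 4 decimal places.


d = sqrt((1-4)^2 + (-7--9)^2 + (0-6)^2) = 7

7


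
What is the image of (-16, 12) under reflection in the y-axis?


Reflection across y-axis: (x, y) -> (-x, y)
(-16, 12) -> (16, 12)

(16, 12)


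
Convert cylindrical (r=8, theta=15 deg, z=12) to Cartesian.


x = 8 * cos(15) = 7.7274
y = 8 * sin(15) = 2.0706
z = 12

(7.7274, 2.0706, 12)


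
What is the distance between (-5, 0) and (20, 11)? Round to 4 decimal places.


d = sqrt((20--5)^2 + (11-0)^2) = 27.313

27.313


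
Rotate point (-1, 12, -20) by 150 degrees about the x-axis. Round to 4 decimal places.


x' = -1
y' = 12*cos(150) - -20*sin(150) = -0.3923
z' = 12*sin(150) + -20*cos(150) = 23.3205

(-1, -0.3923, 23.3205)


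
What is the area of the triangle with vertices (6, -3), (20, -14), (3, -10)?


Area = |x1(y2-y3) + x2(y3-y1) + x3(y1-y2)| / 2
= |6*(-14--10) + 20*(-10--3) + 3*(-3--14)| / 2
= 65.5

65.5


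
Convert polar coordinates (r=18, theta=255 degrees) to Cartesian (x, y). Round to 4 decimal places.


x = 18 * cos(255) = -4.6587
y = 18 * sin(255) = -17.3867

(-4.6587, -17.3867)


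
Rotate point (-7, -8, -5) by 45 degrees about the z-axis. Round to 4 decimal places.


x' = -7*cos(45) - -8*sin(45) = 0.7071
y' = -7*sin(45) + -8*cos(45) = -10.6066
z' = -5

(0.7071, -10.6066, -5)


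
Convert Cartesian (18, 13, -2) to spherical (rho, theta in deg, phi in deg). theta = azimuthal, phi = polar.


rho = sqrt(18^2 + 13^2 + (-2)^2) = 22.2935
theta = atan2(13, 18) = 35.8377 deg
phi = acos(-2/22.2935) = 95.1471 deg

rho = 22.2935, theta = 35.8377 deg, phi = 95.1471 deg


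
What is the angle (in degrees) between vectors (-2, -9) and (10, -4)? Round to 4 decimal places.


dot = -2*10 + -9*-4 = 16
|u| = 9.2195, |v| = 10.7703
cos(angle) = 0.1611
angle = 80.7274 degrees

80.7274 degrees


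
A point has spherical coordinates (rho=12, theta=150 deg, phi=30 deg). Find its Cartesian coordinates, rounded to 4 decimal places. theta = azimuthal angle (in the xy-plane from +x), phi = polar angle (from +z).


x = 12 * sin(30) * cos(150) = -5.1962
y = 12 * sin(30) * sin(150) = 3
z = 12 * cos(30) = 10.3923

(-5.1962, 3, 10.3923)


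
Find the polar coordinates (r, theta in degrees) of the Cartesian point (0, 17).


r = sqrt(0^2 + 17^2) = 17
theta = atan2(17, 0) = 90 degrees

r = 17, theta = 90 degrees


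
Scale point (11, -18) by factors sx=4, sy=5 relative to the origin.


Scaling: (x*sx, y*sy) = (11*4, -18*5) = (44, -90)

(44, -90)


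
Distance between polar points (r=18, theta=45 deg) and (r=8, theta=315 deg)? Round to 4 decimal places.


d = sqrt(r1^2 + r2^2 - 2*r1*r2*cos(t2-t1))
d = sqrt(18^2 + 8^2 - 2*18*8*cos(315-45)) = 19.6977

19.6977


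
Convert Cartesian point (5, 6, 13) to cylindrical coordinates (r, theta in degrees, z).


r = sqrt(5^2 + 6^2) = 7.8102
theta = atan2(6, 5) = 50.1944 deg
z = 13

r = 7.8102, theta = 50.1944 deg, z = 13


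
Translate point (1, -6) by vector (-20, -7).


Translation: (x+dx, y+dy) = (1+-20, -6+-7) = (-19, -13)

(-19, -13)


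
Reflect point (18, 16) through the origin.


Reflection through origin: (x, y) -> (-x, -y)
(18, 16) -> (-18, -16)

(-18, -16)


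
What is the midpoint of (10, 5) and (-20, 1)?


Midpoint = ((10+-20)/2, (5+1)/2) = (-5, 3)

(-5, 3)


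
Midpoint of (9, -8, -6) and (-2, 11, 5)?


Midpoint = ((9+-2)/2, (-8+11)/2, (-6+5)/2) = (3.5, 1.5, -0.5)

(3.5, 1.5, -0.5)


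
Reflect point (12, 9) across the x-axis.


Reflection across x-axis: (x, y) -> (x, -y)
(12, 9) -> (12, -9)

(12, -9)


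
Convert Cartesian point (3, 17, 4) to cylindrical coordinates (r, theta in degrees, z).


r = sqrt(3^2 + 17^2) = 17.2627
theta = atan2(17, 3) = 79.992 deg
z = 4

r = 17.2627, theta = 79.992 deg, z = 4


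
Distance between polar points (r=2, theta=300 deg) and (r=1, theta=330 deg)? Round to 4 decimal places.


d = sqrt(r1^2 + r2^2 - 2*r1*r2*cos(t2-t1))
d = sqrt(2^2 + 1^2 - 2*2*1*cos(330-300)) = 1.2393

1.2393


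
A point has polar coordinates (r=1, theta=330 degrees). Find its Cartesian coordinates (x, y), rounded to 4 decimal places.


x = 1 * cos(330) = 0.866
y = 1 * sin(330) = -0.5

(0.866, -0.5)


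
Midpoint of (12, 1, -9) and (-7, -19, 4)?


Midpoint = ((12+-7)/2, (1+-19)/2, (-9+4)/2) = (2.5, -9, -2.5)

(2.5, -9, -2.5)


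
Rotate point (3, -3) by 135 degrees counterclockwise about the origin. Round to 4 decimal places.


x' = 3*cos(135) - -3*sin(135) = 0
y' = 3*sin(135) + -3*cos(135) = 4.2426

(0, 4.2426)


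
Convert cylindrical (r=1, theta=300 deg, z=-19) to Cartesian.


x = 1 * cos(300) = 0.5
y = 1 * sin(300) = -0.866
z = -19

(0.5, -0.866, -19)


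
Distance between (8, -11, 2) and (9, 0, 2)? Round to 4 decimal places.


d = sqrt((9-8)^2 + (0--11)^2 + (2-2)^2) = 11.0454

11.0454


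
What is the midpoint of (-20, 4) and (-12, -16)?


Midpoint = ((-20+-12)/2, (4+-16)/2) = (-16, -6)

(-16, -6)


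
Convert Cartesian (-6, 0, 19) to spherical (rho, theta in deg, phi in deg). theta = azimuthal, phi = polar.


rho = sqrt((-6)^2 + 0^2 + 19^2) = 19.9249
theta = atan2(0, -6) = 180 deg
phi = acos(19/19.9249) = 17.5256 deg

rho = 19.9249, theta = 180 deg, phi = 17.5256 deg


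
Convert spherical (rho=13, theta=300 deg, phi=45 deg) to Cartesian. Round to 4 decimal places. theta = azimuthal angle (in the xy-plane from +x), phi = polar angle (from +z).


x = 13 * sin(45) * cos(300) = 4.5962
y = 13 * sin(45) * sin(300) = -7.9608
z = 13 * cos(45) = 9.1924

(4.5962, -7.9608, 9.1924)


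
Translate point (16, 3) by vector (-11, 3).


Translation: (x+dx, y+dy) = (16+-11, 3+3) = (5, 6)

(5, 6)


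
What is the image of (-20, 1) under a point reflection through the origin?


Reflection through origin: (x, y) -> (-x, -y)
(-20, 1) -> (20, -1)

(20, -1)


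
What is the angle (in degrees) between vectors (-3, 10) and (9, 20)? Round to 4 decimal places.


dot = -3*9 + 10*20 = 173
|u| = 10.4403, |v| = 21.9317
cos(angle) = 0.7555
angle = 40.927 degrees

40.927 degrees


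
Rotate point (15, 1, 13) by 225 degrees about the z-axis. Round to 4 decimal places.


x' = 15*cos(225) - 1*sin(225) = -9.8995
y' = 15*sin(225) + 1*cos(225) = -11.3137
z' = 13

(-9.8995, -11.3137, 13)


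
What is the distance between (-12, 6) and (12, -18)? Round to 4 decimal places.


d = sqrt((12--12)^2 + (-18-6)^2) = 33.9411

33.9411


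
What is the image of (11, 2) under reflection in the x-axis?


Reflection across x-axis: (x, y) -> (x, -y)
(11, 2) -> (11, -2)

(11, -2)


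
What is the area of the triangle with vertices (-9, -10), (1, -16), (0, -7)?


Area = |x1(y2-y3) + x2(y3-y1) + x3(y1-y2)| / 2
= |-9*(-16--7) + 1*(-7--10) + 0*(-10--16)| / 2
= 42

42


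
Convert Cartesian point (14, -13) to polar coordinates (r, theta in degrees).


r = sqrt(14^2 + (-13)^2) = 19.105
theta = atan2(-13, 14) = 317.1211 degrees

r = 19.105, theta = 317.1211 degrees


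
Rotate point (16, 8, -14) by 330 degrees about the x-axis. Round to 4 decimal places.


x' = 16
y' = 8*cos(330) - -14*sin(330) = -0.0718
z' = 8*sin(330) + -14*cos(330) = -16.1244

(16, -0.0718, -16.1244)


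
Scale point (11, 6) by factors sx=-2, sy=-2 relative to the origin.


Scaling: (x*sx, y*sy) = (11*-2, 6*-2) = (-22, -12)

(-22, -12)


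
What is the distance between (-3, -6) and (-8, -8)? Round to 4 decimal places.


d = sqrt((-8--3)^2 + (-8--6)^2) = 5.3852

5.3852


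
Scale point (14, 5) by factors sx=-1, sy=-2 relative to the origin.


Scaling: (x*sx, y*sy) = (14*-1, 5*-2) = (-14, -10)

(-14, -10)


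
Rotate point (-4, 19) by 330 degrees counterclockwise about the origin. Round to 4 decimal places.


x' = -4*cos(330) - 19*sin(330) = 6.0359
y' = -4*sin(330) + 19*cos(330) = 18.4545

(6.0359, 18.4545)


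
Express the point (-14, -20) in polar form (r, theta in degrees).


r = sqrt((-14)^2 + (-20)^2) = 24.4131
theta = atan2(-20, -14) = 235.008 degrees

r = 24.4131, theta = 235.008 degrees


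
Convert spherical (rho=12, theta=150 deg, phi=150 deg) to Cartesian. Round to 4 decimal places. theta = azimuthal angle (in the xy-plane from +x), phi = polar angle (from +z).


x = 12 * sin(150) * cos(150) = -5.1962
y = 12 * sin(150) * sin(150) = 3
z = 12 * cos(150) = -10.3923

(-5.1962, 3, -10.3923)


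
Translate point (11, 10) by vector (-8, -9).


Translation: (x+dx, y+dy) = (11+-8, 10+-9) = (3, 1)

(3, 1)


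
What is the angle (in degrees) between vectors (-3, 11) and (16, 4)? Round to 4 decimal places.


dot = -3*16 + 11*4 = -4
|u| = 11.4018, |v| = 16.4924
cos(angle) = -0.0213
angle = 91.2189 degrees

91.2189 degrees


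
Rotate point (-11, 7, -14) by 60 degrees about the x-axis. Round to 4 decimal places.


x' = -11
y' = 7*cos(60) - -14*sin(60) = 15.6244
z' = 7*sin(60) + -14*cos(60) = -0.9378

(-11, 15.6244, -0.9378)


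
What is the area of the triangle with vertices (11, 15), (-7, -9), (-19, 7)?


Area = |x1(y2-y3) + x2(y3-y1) + x3(y1-y2)| / 2
= |11*(-9-7) + -7*(7-15) + -19*(15--9)| / 2
= 288

288


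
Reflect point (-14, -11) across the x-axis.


Reflection across x-axis: (x, y) -> (x, -y)
(-14, -11) -> (-14, 11)

(-14, 11)


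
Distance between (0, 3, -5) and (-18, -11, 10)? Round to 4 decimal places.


d = sqrt((-18-0)^2 + (-11-3)^2 + (10--5)^2) = 27.2947

27.2947


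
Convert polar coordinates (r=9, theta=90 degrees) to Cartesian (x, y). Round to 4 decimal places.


x = 9 * cos(90) = 0
y = 9 * sin(90) = 9

(0, 9)


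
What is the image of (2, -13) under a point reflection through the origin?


Reflection through origin: (x, y) -> (-x, -y)
(2, -13) -> (-2, 13)

(-2, 13)


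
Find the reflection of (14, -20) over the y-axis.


Reflection across y-axis: (x, y) -> (-x, y)
(14, -20) -> (-14, -20)

(-14, -20)


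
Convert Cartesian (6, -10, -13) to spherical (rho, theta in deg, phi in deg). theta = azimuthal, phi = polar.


rho = sqrt(6^2 + (-10)^2 + (-13)^2) = 17.4642
theta = atan2(-10, 6) = 300.9638 deg
phi = acos(-13/17.4642) = 138.1057 deg

rho = 17.4642, theta = 300.9638 deg, phi = 138.1057 deg


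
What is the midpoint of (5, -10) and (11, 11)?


Midpoint = ((5+11)/2, (-10+11)/2) = (8, 0.5)

(8, 0.5)


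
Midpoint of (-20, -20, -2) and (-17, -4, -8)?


Midpoint = ((-20+-17)/2, (-20+-4)/2, (-2+-8)/2) = (-18.5, -12, -5)

(-18.5, -12, -5)


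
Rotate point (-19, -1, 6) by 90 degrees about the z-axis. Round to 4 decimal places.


x' = -19*cos(90) - -1*sin(90) = 1
y' = -19*sin(90) + -1*cos(90) = -19
z' = 6

(1, -19, 6)


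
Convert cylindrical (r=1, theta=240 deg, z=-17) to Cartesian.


x = 1 * cos(240) = -0.5
y = 1 * sin(240) = -0.866
z = -17

(-0.5, -0.866, -17)


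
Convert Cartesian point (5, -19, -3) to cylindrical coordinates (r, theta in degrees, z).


r = sqrt(5^2 + (-19)^2) = 19.6469
theta = atan2(-19, 5) = 284.7436 deg
z = -3

r = 19.6469, theta = 284.7436 deg, z = -3


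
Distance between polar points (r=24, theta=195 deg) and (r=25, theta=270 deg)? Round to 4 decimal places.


d = sqrt(r1^2 + r2^2 - 2*r1*r2*cos(t2-t1))
d = sqrt(24^2 + 25^2 - 2*24*25*cos(270-195)) = 29.8399

29.8399


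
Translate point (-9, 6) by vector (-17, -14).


Translation: (x+dx, y+dy) = (-9+-17, 6+-14) = (-26, -8)

(-26, -8)


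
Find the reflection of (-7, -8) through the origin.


Reflection through origin: (x, y) -> (-x, -y)
(-7, -8) -> (7, 8)

(7, 8)


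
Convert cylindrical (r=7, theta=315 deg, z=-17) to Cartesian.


x = 7 * cos(315) = 4.9497
y = 7 * sin(315) = -4.9497
z = -17

(4.9497, -4.9497, -17)


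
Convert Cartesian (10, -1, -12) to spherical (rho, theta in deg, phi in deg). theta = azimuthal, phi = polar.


rho = sqrt(10^2 + (-1)^2 + (-12)^2) = 15.6525
theta = atan2(-1, 10) = 354.2894 deg
phi = acos(-12/15.6525) = 140.0542 deg

rho = 15.6525, theta = 354.2894 deg, phi = 140.0542 deg


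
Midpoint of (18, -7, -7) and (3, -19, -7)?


Midpoint = ((18+3)/2, (-7+-19)/2, (-7+-7)/2) = (10.5, -13, -7)

(10.5, -13, -7)


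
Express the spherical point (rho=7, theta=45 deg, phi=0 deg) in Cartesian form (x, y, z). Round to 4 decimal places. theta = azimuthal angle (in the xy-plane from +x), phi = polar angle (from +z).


x = 7 * sin(0) * cos(45) = 0
y = 7 * sin(0) * sin(45) = 0
z = 7 * cos(0) = 7

(0, 0, 7)


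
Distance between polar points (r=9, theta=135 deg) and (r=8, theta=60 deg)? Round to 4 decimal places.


d = sqrt(r1^2 + r2^2 - 2*r1*r2*cos(t2-t1))
d = sqrt(9^2 + 8^2 - 2*9*8*cos(60-135)) = 10.3793

10.3793


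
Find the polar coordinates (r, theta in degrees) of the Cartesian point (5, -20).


r = sqrt(5^2 + (-20)^2) = 20.6155
theta = atan2(-20, 5) = 284.0362 degrees

r = 20.6155, theta = 284.0362 degrees


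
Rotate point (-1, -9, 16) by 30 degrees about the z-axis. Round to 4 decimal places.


x' = -1*cos(30) - -9*sin(30) = 3.634
y' = -1*sin(30) + -9*cos(30) = -8.2942
z' = 16

(3.634, -8.2942, 16)


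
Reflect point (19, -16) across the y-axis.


Reflection across y-axis: (x, y) -> (-x, y)
(19, -16) -> (-19, -16)

(-19, -16)


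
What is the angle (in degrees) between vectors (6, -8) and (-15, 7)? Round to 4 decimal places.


dot = 6*-15 + -8*7 = -146
|u| = 10, |v| = 16.5529
cos(angle) = -0.882
angle = 151.8868 degrees

151.8868 degrees


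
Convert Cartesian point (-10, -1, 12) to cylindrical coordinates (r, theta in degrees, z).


r = sqrt((-10)^2 + (-1)^2) = 10.0499
theta = atan2(-1, -10) = 185.7106 deg
z = 12

r = 10.0499, theta = 185.7106 deg, z = 12


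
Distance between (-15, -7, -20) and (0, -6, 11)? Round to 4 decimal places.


d = sqrt((0--15)^2 + (-6--7)^2 + (11--20)^2) = 34.4529

34.4529


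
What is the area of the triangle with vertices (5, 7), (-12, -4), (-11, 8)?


Area = |x1(y2-y3) + x2(y3-y1) + x3(y1-y2)| / 2
= |5*(-4-8) + -12*(8-7) + -11*(7--4)| / 2
= 96.5

96.5


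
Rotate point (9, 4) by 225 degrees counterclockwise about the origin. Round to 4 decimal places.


x' = 9*cos(225) - 4*sin(225) = -3.5355
y' = 9*sin(225) + 4*cos(225) = -9.1924

(-3.5355, -9.1924)


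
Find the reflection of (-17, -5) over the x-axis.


Reflection across x-axis: (x, y) -> (x, -y)
(-17, -5) -> (-17, 5)

(-17, 5)


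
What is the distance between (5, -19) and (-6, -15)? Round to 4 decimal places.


d = sqrt((-6-5)^2 + (-15--19)^2) = 11.7047

11.7047


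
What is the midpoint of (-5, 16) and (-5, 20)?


Midpoint = ((-5+-5)/2, (16+20)/2) = (-5, 18)

(-5, 18)


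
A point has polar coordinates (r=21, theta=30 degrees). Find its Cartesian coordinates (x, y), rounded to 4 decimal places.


x = 21 * cos(30) = 18.1865
y = 21 * sin(30) = 10.5

(18.1865, 10.5)


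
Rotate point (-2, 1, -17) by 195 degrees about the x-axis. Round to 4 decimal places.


x' = -2
y' = 1*cos(195) - -17*sin(195) = -5.3658
z' = 1*sin(195) + -17*cos(195) = 16.1619

(-2, -5.3658, 16.1619)


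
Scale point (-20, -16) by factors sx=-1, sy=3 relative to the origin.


Scaling: (x*sx, y*sy) = (-20*-1, -16*3) = (20, -48)

(20, -48)


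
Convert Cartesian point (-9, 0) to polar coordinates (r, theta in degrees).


r = sqrt((-9)^2 + 0^2) = 9
theta = atan2(0, -9) = 180 degrees

r = 9, theta = 180 degrees


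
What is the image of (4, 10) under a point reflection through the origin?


Reflection through origin: (x, y) -> (-x, -y)
(4, 10) -> (-4, -10)

(-4, -10)


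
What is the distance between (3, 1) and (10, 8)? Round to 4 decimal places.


d = sqrt((10-3)^2 + (8-1)^2) = 9.8995

9.8995


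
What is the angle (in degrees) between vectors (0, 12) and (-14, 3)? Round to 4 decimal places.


dot = 0*-14 + 12*3 = 36
|u| = 12, |v| = 14.3178
cos(angle) = 0.2095
angle = 77.9052 degrees

77.9052 degrees


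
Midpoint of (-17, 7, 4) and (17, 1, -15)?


Midpoint = ((-17+17)/2, (7+1)/2, (4+-15)/2) = (0, 4, -5.5)

(0, 4, -5.5)


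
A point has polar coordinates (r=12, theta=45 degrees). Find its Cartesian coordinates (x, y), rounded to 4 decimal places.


x = 12 * cos(45) = 8.4853
y = 12 * sin(45) = 8.4853

(8.4853, 8.4853)


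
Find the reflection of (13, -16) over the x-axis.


Reflection across x-axis: (x, y) -> (x, -y)
(13, -16) -> (13, 16)

(13, 16)


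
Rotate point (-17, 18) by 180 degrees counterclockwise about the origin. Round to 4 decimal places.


x' = -17*cos(180) - 18*sin(180) = 17
y' = -17*sin(180) + 18*cos(180) = -18

(17, -18)


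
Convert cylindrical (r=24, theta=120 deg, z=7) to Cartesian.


x = 24 * cos(120) = -12
y = 24 * sin(120) = 20.7846
z = 7

(-12, 20.7846, 7)


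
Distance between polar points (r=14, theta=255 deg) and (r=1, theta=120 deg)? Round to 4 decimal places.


d = sqrt(r1^2 + r2^2 - 2*r1*r2*cos(t2-t1))
d = sqrt(14^2 + 1^2 - 2*14*1*cos(120-255)) = 14.7241

14.7241


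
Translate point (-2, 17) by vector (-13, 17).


Translation: (x+dx, y+dy) = (-2+-13, 17+17) = (-15, 34)

(-15, 34)


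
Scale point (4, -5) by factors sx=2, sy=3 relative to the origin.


Scaling: (x*sx, y*sy) = (4*2, -5*3) = (8, -15)

(8, -15)


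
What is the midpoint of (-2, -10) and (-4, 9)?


Midpoint = ((-2+-4)/2, (-10+9)/2) = (-3, -0.5)

(-3, -0.5)


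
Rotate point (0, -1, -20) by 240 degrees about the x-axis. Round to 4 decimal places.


x' = 0
y' = -1*cos(240) - -20*sin(240) = -16.8205
z' = -1*sin(240) + -20*cos(240) = 10.866

(0, -16.8205, 10.866)


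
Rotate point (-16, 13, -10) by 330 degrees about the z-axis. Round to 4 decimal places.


x' = -16*cos(330) - 13*sin(330) = -7.3564
y' = -16*sin(330) + 13*cos(330) = 19.2583
z' = -10

(-7.3564, 19.2583, -10)


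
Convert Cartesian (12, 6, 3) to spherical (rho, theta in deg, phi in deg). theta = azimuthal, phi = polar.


rho = sqrt(12^2 + 6^2 + 3^2) = 13.7477
theta = atan2(6, 12) = 26.5651 deg
phi = acos(3/13.7477) = 77.3956 deg

rho = 13.7477, theta = 26.5651 deg, phi = 77.3956 deg


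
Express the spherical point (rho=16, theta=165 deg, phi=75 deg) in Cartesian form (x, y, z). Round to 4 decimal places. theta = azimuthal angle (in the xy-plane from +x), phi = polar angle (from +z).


x = 16 * sin(75) * cos(165) = -14.9282
y = 16 * sin(75) * sin(165) = 4
z = 16 * cos(75) = 4.1411

(-14.9282, 4, 4.1411)


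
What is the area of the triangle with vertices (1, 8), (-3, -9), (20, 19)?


Area = |x1(y2-y3) + x2(y3-y1) + x3(y1-y2)| / 2
= |1*(-9-19) + -3*(19-8) + 20*(8--9)| / 2
= 139.5

139.5


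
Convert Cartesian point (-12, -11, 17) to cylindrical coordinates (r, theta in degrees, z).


r = sqrt((-12)^2 + (-11)^2) = 16.2788
theta = atan2(-11, -12) = 222.5104 deg
z = 17

r = 16.2788, theta = 222.5104 deg, z = 17


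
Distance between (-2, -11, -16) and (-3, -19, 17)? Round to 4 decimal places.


d = sqrt((-3--2)^2 + (-19--11)^2 + (17--16)^2) = 33.9706

33.9706


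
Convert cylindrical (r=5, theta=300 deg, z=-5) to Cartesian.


x = 5 * cos(300) = 2.5
y = 5 * sin(300) = -4.3301
z = -5

(2.5, -4.3301, -5)


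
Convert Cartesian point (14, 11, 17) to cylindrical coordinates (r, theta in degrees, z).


r = sqrt(14^2 + 11^2) = 17.8045
theta = atan2(11, 14) = 38.1572 deg
z = 17

r = 17.8045, theta = 38.1572 deg, z = 17


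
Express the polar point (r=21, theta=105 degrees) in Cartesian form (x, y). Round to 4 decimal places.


x = 21 * cos(105) = -5.4352
y = 21 * sin(105) = 20.2844

(-5.4352, 20.2844)


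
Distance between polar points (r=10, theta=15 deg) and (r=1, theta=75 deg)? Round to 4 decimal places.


d = sqrt(r1^2 + r2^2 - 2*r1*r2*cos(t2-t1))
d = sqrt(10^2 + 1^2 - 2*10*1*cos(75-15)) = 9.5394

9.5394


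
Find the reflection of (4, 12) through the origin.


Reflection through origin: (x, y) -> (-x, -y)
(4, 12) -> (-4, -12)

(-4, -12)


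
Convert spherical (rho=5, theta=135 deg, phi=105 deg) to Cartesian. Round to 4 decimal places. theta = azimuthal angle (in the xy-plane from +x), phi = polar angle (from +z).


x = 5 * sin(105) * cos(135) = -3.4151
y = 5 * sin(105) * sin(135) = 3.4151
z = 5 * cos(105) = -1.2941

(-3.4151, 3.4151, -1.2941)


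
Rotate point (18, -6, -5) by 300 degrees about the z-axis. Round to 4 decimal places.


x' = 18*cos(300) - -6*sin(300) = 3.8038
y' = 18*sin(300) + -6*cos(300) = -18.5885
z' = -5

(3.8038, -18.5885, -5)


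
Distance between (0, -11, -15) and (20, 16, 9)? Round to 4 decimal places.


d = sqrt((20-0)^2 + (16--11)^2 + (9--15)^2) = 41.2916

41.2916


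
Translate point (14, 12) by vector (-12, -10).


Translation: (x+dx, y+dy) = (14+-12, 12+-10) = (2, 2)

(2, 2)


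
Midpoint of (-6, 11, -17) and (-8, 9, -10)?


Midpoint = ((-6+-8)/2, (11+9)/2, (-17+-10)/2) = (-7, 10, -13.5)

(-7, 10, -13.5)


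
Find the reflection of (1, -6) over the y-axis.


Reflection across y-axis: (x, y) -> (-x, y)
(1, -6) -> (-1, -6)

(-1, -6)


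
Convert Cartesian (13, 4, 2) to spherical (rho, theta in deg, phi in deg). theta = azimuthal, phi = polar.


rho = sqrt(13^2 + 4^2 + 2^2) = 13.7477
theta = atan2(4, 13) = 17.1027 deg
phi = acos(2/13.7477) = 81.635 deg

rho = 13.7477, theta = 17.1027 deg, phi = 81.635 deg


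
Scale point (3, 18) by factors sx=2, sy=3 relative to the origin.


Scaling: (x*sx, y*sy) = (3*2, 18*3) = (6, 54)

(6, 54)


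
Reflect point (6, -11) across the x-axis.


Reflection across x-axis: (x, y) -> (x, -y)
(6, -11) -> (6, 11)

(6, 11)


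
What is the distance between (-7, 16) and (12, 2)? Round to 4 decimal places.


d = sqrt((12--7)^2 + (2-16)^2) = 23.6008

23.6008


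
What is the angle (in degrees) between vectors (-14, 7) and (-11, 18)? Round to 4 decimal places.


dot = -14*-11 + 7*18 = 280
|u| = 15.6525, |v| = 21.095
cos(angle) = 0.848
angle = 32.0054 degrees

32.0054 degrees


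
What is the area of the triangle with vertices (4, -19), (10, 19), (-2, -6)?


Area = |x1(y2-y3) + x2(y3-y1) + x3(y1-y2)| / 2
= |4*(19--6) + 10*(-6--19) + -2*(-19-19)| / 2
= 153

153


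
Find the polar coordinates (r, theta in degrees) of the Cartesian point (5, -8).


r = sqrt(5^2 + (-8)^2) = 9.434
theta = atan2(-8, 5) = 302.0054 degrees

r = 9.434, theta = 302.0054 degrees


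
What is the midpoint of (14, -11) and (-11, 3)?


Midpoint = ((14+-11)/2, (-11+3)/2) = (1.5, -4)

(1.5, -4)


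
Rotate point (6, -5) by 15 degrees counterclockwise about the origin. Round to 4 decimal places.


x' = 6*cos(15) - -5*sin(15) = 7.0897
y' = 6*sin(15) + -5*cos(15) = -3.2767

(7.0897, -3.2767)


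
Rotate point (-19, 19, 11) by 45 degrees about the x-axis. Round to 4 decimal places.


x' = -19
y' = 19*cos(45) - 11*sin(45) = 5.6569
z' = 19*sin(45) + 11*cos(45) = 21.2132

(-19, 5.6569, 21.2132)


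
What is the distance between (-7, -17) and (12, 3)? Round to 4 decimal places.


d = sqrt((12--7)^2 + (3--17)^2) = 27.5862

27.5862


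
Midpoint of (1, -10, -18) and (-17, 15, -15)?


Midpoint = ((1+-17)/2, (-10+15)/2, (-18+-15)/2) = (-8, 2.5, -16.5)

(-8, 2.5, -16.5)


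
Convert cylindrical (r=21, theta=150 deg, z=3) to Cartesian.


x = 21 * cos(150) = -18.1865
y = 21 * sin(150) = 10.5
z = 3

(-18.1865, 10.5, 3)


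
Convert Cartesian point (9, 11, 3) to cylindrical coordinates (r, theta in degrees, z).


r = sqrt(9^2 + 11^2) = 14.2127
theta = atan2(11, 9) = 50.7106 deg
z = 3

r = 14.2127, theta = 50.7106 deg, z = 3


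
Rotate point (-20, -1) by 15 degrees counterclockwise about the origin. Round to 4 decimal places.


x' = -20*cos(15) - -1*sin(15) = -19.0597
y' = -20*sin(15) + -1*cos(15) = -6.1423

(-19.0597, -6.1423)


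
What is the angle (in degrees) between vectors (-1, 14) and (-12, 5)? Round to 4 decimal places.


dot = -1*-12 + 14*5 = 82
|u| = 14.0357, |v| = 13
cos(angle) = 0.4494
angle = 63.2945 degrees

63.2945 degrees


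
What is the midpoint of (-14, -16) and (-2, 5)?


Midpoint = ((-14+-2)/2, (-16+5)/2) = (-8, -5.5)

(-8, -5.5)


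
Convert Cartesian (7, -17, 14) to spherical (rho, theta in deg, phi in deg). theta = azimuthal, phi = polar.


rho = sqrt(7^2 + (-17)^2 + 14^2) = 23.1084
theta = atan2(-17, 7) = 292.3801 deg
phi = acos(14/23.1084) = 52.7107 deg

rho = 23.1084, theta = 292.3801 deg, phi = 52.7107 deg


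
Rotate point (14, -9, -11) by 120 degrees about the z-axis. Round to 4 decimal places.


x' = 14*cos(120) - -9*sin(120) = 0.7942
y' = 14*sin(120) + -9*cos(120) = 16.6244
z' = -11

(0.7942, 16.6244, -11)


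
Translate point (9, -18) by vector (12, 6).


Translation: (x+dx, y+dy) = (9+12, -18+6) = (21, -12)

(21, -12)


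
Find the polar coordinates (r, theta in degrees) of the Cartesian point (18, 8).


r = sqrt(18^2 + 8^2) = 19.6977
theta = atan2(8, 18) = 23.9625 degrees

r = 19.6977, theta = 23.9625 degrees


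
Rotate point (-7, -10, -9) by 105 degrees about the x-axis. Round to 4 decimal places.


x' = -7
y' = -10*cos(105) - -9*sin(105) = 11.2815
z' = -10*sin(105) + -9*cos(105) = -7.3299

(-7, 11.2815, -7.3299)


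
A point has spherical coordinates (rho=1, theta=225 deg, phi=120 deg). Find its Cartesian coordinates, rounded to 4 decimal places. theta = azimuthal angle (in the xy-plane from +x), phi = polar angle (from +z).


x = 1 * sin(120) * cos(225) = -0.6124
y = 1 * sin(120) * sin(225) = -0.6124
z = 1 * cos(120) = -0.5

(-0.6124, -0.6124, -0.5)


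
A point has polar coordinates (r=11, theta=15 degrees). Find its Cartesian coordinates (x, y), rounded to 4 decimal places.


x = 11 * cos(15) = 10.6252
y = 11 * sin(15) = 2.847

(10.6252, 2.847)


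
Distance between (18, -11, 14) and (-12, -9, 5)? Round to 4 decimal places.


d = sqrt((-12-18)^2 + (-9--11)^2 + (5-14)^2) = 31.3847

31.3847


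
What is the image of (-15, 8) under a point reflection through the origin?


Reflection through origin: (x, y) -> (-x, -y)
(-15, 8) -> (15, -8)

(15, -8)


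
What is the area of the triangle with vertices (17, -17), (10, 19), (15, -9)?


Area = |x1(y2-y3) + x2(y3-y1) + x3(y1-y2)| / 2
= |17*(19--9) + 10*(-9--17) + 15*(-17-19)| / 2
= 8

8


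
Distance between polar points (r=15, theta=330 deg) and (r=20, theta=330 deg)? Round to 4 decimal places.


d = sqrt(r1^2 + r2^2 - 2*r1*r2*cos(t2-t1))
d = sqrt(15^2 + 20^2 - 2*15*20*cos(330-330)) = 5

5


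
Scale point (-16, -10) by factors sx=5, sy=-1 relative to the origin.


Scaling: (x*sx, y*sy) = (-16*5, -10*-1) = (-80, 10)

(-80, 10)


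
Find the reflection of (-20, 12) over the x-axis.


Reflection across x-axis: (x, y) -> (x, -y)
(-20, 12) -> (-20, -12)

(-20, -12)


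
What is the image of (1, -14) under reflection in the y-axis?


Reflection across y-axis: (x, y) -> (-x, y)
(1, -14) -> (-1, -14)

(-1, -14)


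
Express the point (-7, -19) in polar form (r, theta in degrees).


r = sqrt((-7)^2 + (-19)^2) = 20.2485
theta = atan2(-19, -7) = 249.7751 degrees

r = 20.2485, theta = 249.7751 degrees


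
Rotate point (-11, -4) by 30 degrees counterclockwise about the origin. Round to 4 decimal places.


x' = -11*cos(30) - -4*sin(30) = -7.5263
y' = -11*sin(30) + -4*cos(30) = -8.9641

(-7.5263, -8.9641)


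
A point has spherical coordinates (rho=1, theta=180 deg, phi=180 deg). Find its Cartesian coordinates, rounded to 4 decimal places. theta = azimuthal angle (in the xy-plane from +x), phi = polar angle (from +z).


x = 1 * sin(180) * cos(180) = 0
y = 1 * sin(180) * sin(180) = 0
z = 1 * cos(180) = -1

(0, 0, -1)


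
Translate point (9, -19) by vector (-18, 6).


Translation: (x+dx, y+dy) = (9+-18, -19+6) = (-9, -13)

(-9, -13)


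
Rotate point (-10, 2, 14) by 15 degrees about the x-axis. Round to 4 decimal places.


x' = -10
y' = 2*cos(15) - 14*sin(15) = -1.6916
z' = 2*sin(15) + 14*cos(15) = 14.0406

(-10, -1.6916, 14.0406)


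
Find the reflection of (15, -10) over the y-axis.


Reflection across y-axis: (x, y) -> (-x, y)
(15, -10) -> (-15, -10)

(-15, -10)


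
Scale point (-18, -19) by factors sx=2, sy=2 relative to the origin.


Scaling: (x*sx, y*sy) = (-18*2, -19*2) = (-36, -38)

(-36, -38)


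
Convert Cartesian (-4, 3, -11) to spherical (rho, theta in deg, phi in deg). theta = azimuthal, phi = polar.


rho = sqrt((-4)^2 + 3^2 + (-11)^2) = 12.083
theta = atan2(3, -4) = 143.1301 deg
phi = acos(-11/12.083) = 155.556 deg

rho = 12.083, theta = 143.1301 deg, phi = 155.556 deg


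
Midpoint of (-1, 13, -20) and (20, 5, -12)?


Midpoint = ((-1+20)/2, (13+5)/2, (-20+-12)/2) = (9.5, 9, -16)

(9.5, 9, -16)


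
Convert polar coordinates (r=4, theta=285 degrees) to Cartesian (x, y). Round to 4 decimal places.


x = 4 * cos(285) = 1.0353
y = 4 * sin(285) = -3.8637

(1.0353, -3.8637)


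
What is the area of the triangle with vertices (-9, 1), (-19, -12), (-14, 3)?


Area = |x1(y2-y3) + x2(y3-y1) + x3(y1-y2)| / 2
= |-9*(-12-3) + -19*(3-1) + -14*(1--12)| / 2
= 42.5

42.5


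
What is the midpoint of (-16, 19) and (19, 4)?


Midpoint = ((-16+19)/2, (19+4)/2) = (1.5, 11.5)

(1.5, 11.5)


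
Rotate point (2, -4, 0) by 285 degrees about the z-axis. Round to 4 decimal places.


x' = 2*cos(285) - -4*sin(285) = -3.3461
y' = 2*sin(285) + -4*cos(285) = -2.9671
z' = 0

(-3.3461, -2.9671, 0)


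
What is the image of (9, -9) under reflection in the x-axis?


Reflection across x-axis: (x, y) -> (x, -y)
(9, -9) -> (9, 9)

(9, 9)


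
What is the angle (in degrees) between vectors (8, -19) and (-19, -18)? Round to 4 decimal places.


dot = 8*-19 + -19*-18 = 190
|u| = 20.6155, |v| = 26.1725
cos(angle) = 0.3521
angle = 69.3818 degrees

69.3818 degrees


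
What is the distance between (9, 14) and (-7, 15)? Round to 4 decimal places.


d = sqrt((-7-9)^2 + (15-14)^2) = 16.0312

16.0312


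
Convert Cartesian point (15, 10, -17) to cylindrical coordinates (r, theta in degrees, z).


r = sqrt(15^2 + 10^2) = 18.0278
theta = atan2(10, 15) = 33.6901 deg
z = -17

r = 18.0278, theta = 33.6901 deg, z = -17


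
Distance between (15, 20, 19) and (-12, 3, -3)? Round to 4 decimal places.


d = sqrt((-12-15)^2 + (3-20)^2 + (-3-19)^2) = 38.7556

38.7556


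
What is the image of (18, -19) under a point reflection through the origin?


Reflection through origin: (x, y) -> (-x, -y)
(18, -19) -> (-18, 19)

(-18, 19)


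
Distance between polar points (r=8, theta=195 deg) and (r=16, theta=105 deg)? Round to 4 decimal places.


d = sqrt(r1^2 + r2^2 - 2*r1*r2*cos(t2-t1))
d = sqrt(8^2 + 16^2 - 2*8*16*cos(105-195)) = 17.8885

17.8885


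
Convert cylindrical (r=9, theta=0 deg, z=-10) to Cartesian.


x = 9 * cos(0) = 9
y = 9 * sin(0) = 0
z = -10

(9, 0, -10)


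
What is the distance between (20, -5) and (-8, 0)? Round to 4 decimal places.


d = sqrt((-8-20)^2 + (0--5)^2) = 28.4429

28.4429


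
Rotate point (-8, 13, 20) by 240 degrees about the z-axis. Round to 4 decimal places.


x' = -8*cos(240) - 13*sin(240) = 15.2583
y' = -8*sin(240) + 13*cos(240) = 0.4282
z' = 20

(15.2583, 0.4282, 20)


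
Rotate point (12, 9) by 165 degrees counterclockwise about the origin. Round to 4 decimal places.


x' = 12*cos(165) - 9*sin(165) = -13.9205
y' = 12*sin(165) + 9*cos(165) = -5.5875

(-13.9205, -5.5875)


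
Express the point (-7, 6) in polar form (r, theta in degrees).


r = sqrt((-7)^2 + 6^2) = 9.2195
theta = atan2(6, -7) = 139.3987 degrees

r = 9.2195, theta = 139.3987 degrees


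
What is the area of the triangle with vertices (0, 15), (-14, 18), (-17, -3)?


Area = |x1(y2-y3) + x2(y3-y1) + x3(y1-y2)| / 2
= |0*(18--3) + -14*(-3-15) + -17*(15-18)| / 2
= 151.5

151.5


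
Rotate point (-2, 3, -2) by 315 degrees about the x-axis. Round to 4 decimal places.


x' = -2
y' = 3*cos(315) - -2*sin(315) = 0.7071
z' = 3*sin(315) + -2*cos(315) = -3.5355

(-2, 0.7071, -3.5355)


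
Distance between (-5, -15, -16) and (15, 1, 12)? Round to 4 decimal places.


d = sqrt((15--5)^2 + (1--15)^2 + (12--16)^2) = 37.9473

37.9473


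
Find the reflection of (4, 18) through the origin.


Reflection through origin: (x, y) -> (-x, -y)
(4, 18) -> (-4, -18)

(-4, -18)


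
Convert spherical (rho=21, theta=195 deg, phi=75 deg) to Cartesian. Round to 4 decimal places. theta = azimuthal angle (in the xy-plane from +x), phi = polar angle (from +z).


x = 21 * sin(75) * cos(195) = -19.5933
y = 21 * sin(75) * sin(195) = -5.25
z = 21 * cos(75) = 5.4352

(-19.5933, -5.25, 5.4352)


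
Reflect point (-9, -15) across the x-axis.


Reflection across x-axis: (x, y) -> (x, -y)
(-9, -15) -> (-9, 15)

(-9, 15)


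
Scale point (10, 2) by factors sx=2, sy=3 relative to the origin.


Scaling: (x*sx, y*sy) = (10*2, 2*3) = (20, 6)

(20, 6)


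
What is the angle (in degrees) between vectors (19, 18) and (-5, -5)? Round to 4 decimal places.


dot = 19*-5 + 18*-5 = -185
|u| = 26.1725, |v| = 7.0711
cos(angle) = -0.9996
angle = 178.4518 degrees

178.4518 degrees


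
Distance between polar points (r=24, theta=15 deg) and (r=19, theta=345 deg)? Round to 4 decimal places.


d = sqrt(r1^2 + r2^2 - 2*r1*r2*cos(t2-t1))
d = sqrt(24^2 + 19^2 - 2*24*19*cos(345-15)) = 12.132

12.132


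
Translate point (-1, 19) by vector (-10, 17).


Translation: (x+dx, y+dy) = (-1+-10, 19+17) = (-11, 36)

(-11, 36)


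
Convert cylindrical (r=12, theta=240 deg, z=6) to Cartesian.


x = 12 * cos(240) = -6
y = 12 * sin(240) = -10.3923
z = 6

(-6, -10.3923, 6)


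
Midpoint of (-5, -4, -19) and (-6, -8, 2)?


Midpoint = ((-5+-6)/2, (-4+-8)/2, (-19+2)/2) = (-5.5, -6, -8.5)

(-5.5, -6, -8.5)


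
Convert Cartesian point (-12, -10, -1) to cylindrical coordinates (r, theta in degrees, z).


r = sqrt((-12)^2 + (-10)^2) = 15.6205
theta = atan2(-10, -12) = 219.8056 deg
z = -1

r = 15.6205, theta = 219.8056 deg, z = -1


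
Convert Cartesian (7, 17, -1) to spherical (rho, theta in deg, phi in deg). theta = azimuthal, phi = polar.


rho = sqrt(7^2 + 17^2 + (-1)^2) = 18.412
theta = atan2(17, 7) = 67.6199 deg
phi = acos(-1/18.412) = 93.1134 deg

rho = 18.412, theta = 67.6199 deg, phi = 93.1134 deg


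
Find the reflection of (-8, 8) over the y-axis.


Reflection across y-axis: (x, y) -> (-x, y)
(-8, 8) -> (8, 8)

(8, 8)


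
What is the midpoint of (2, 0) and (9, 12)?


Midpoint = ((2+9)/2, (0+12)/2) = (5.5, 6)

(5.5, 6)


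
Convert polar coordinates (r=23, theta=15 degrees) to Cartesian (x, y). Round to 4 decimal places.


x = 23 * cos(15) = 22.2163
y = 23 * sin(15) = 5.9528

(22.2163, 5.9528)


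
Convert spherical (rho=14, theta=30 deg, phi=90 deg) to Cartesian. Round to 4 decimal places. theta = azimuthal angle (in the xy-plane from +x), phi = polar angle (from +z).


x = 14 * sin(90) * cos(30) = 12.1244
y = 14 * sin(90) * sin(30) = 7
z = 14 * cos(90) = 0

(12.1244, 7, 0)


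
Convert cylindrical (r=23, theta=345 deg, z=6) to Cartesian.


x = 23 * cos(345) = 22.2163
y = 23 * sin(345) = -5.9528
z = 6

(22.2163, -5.9528, 6)


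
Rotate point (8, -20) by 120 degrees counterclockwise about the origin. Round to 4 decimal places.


x' = 8*cos(120) - -20*sin(120) = 13.3205
y' = 8*sin(120) + -20*cos(120) = 16.9282

(13.3205, 16.9282)


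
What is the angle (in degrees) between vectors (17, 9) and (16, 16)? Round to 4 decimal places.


dot = 17*16 + 9*16 = 416
|u| = 19.2354, |v| = 22.6274
cos(angle) = 0.9558
angle = 17.1027 degrees

17.1027 degrees


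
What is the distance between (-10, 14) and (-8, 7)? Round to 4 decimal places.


d = sqrt((-8--10)^2 + (7-14)^2) = 7.2801

7.2801


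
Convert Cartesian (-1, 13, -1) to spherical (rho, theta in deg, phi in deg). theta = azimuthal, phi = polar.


rho = sqrt((-1)^2 + 13^2 + (-1)^2) = 13.0767
theta = atan2(13, -1) = 94.3987 deg
phi = acos(-1/13.0767) = 94.3858 deg

rho = 13.0767, theta = 94.3987 deg, phi = 94.3858 deg
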